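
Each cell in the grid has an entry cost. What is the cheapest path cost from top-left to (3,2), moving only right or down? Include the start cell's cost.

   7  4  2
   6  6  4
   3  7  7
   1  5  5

Take r0c0 r1c0 r2c0 r3c0 r3c1 r3c2 for a total of 7 + 6 + 3 + 1 + 5 + 5 = 27.
For comparison, the top-then-right route costs 29.

27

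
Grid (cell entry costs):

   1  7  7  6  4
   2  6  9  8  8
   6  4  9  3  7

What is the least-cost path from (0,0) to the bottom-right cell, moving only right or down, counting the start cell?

32

Take [0,0] [1,0] [1,1] [2,1] [2,2] [2,3] [2,4] for a total of 1 + 2 + 6 + 4 + 9 + 3 + 7 = 32.
(Top row then right column would cost 40.)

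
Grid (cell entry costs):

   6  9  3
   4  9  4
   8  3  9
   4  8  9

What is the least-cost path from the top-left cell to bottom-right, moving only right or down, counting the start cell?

38

Best path: r0c0 → r1c0 → r2c0 → r2c1 → r3c1 → r3c2
Cost: 6 + 4 + 8 + 3 + 8 + 9 = 38
(Top row then right column would cost 40.)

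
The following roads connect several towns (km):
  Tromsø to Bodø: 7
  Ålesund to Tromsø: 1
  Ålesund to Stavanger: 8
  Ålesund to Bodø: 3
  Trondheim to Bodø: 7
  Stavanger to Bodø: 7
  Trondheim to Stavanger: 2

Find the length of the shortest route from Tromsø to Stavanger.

A few of the Tromsø→Stavanger routes:
Tromsø -> Ålesund -> Bodø -> Stavanger: 1 + 3 + 7 = 11
Tromsø -> Ålesund -> Bodø -> Trondheim -> Stavanger: 1 + 3 + 7 + 2 = 13
Tromsø -> Bodø -> Stavanger: 7 + 7 = 14
Tromsø -> Ålesund -> Stavanger: 1 + 8 = 9
Best route has total 9 km.

9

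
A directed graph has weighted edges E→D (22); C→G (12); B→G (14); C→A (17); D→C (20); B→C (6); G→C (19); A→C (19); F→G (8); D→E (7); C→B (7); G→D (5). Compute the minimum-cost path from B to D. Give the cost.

Candidate routes:
B→C→G→D: 6 + 12 + 5 = 23
B→G→D: 14 + 5 = 19
Shortest: 19.

19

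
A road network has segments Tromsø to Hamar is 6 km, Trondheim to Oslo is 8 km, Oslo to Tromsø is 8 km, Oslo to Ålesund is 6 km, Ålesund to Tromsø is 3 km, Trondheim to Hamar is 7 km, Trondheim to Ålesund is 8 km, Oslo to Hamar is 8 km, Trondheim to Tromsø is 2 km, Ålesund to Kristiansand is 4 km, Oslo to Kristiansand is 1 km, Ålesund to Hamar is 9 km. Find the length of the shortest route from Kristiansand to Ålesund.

A few of the Kristiansand→Ålesund routes:
Kristiansand - Oslo - Tromsø - Ålesund: 1 + 8 + 3 = 12
Kristiansand - Ålesund: 4
Kristiansand - Oslo - Ålesund: 1 + 6 = 7
Best route has total 4 km.

4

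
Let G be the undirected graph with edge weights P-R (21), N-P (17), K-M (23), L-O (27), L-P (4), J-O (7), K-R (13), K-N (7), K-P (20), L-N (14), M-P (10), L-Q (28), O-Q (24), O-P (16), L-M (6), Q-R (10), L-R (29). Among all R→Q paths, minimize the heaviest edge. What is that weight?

10

Comparing a few candidate routes:
R -> K -> M -> P -> O -> Q: max(13, 23, 10, 16, 24) = 24
R -> Q: max(10) = 10
R -> K -> M -> L -> N -> P -> O -> Q: max(13, 23, 6, 14, 17, 16, 24) = 24
R -> P -> O -> Q: max(21, 16, 24) = 24
The minimum achievable maximum is 10.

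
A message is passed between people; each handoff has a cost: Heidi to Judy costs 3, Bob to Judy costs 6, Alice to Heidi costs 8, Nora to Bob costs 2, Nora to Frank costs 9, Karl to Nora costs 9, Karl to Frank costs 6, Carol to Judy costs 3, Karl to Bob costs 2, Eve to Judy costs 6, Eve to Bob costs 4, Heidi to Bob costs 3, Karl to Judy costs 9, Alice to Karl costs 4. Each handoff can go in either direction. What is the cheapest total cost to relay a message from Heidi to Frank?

Checking several routes:
Heidi - Alice - Karl - Frank: 8 + 4 + 6 = 18
Heidi - Bob - Nora - Frank: 3 + 2 + 9 = 14
Heidi - Judy - Karl - Frank: 3 + 9 + 6 = 18
Heidi - Bob - Karl - Frank: 3 + 2 + 6 = 11
Heidi - Judy - Bob - Karl - Frank: 3 + 6 + 2 + 6 = 17
The minimum is 11.

11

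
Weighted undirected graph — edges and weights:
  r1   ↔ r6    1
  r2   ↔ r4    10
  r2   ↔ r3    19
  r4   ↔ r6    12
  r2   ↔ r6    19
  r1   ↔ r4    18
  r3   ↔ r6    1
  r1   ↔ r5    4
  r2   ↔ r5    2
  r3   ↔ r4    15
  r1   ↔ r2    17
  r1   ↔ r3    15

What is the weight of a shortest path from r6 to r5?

5

Comparing a few candidate routes:
r6→r1→r5: 1 + 4 = 5
r6→r1→r2→r5: 1 + 17 + 2 = 20
r6→r3→r1→r5: 1 + 15 + 4 = 20
The minimum is 5.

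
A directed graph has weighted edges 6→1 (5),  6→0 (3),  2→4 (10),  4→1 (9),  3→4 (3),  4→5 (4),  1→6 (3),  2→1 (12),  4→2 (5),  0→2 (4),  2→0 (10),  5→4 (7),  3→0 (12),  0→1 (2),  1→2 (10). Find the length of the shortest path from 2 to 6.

15

Candidate routes:
2 -> 4 -> 1 -> 6: 10 + 9 + 3 = 22
2 -> 1 -> 6: 12 + 3 = 15
2 -> 0 -> 1 -> 6: 10 + 2 + 3 = 15
Shortest: 15.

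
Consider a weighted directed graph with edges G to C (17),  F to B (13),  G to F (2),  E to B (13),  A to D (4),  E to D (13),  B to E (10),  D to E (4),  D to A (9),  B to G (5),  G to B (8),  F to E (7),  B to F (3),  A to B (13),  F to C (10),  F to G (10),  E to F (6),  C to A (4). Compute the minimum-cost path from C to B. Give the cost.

Paths from C to B:
C-A-D-E-F-B: 4 + 4 + 4 + 6 + 13 = 31
C-A-D-E-B: 4 + 4 + 4 + 13 = 25
C-A-D-E-F-G-B: 4 + 4 + 4 + 6 + 10 + 8 = 36
C-A-B: 4 + 13 = 17
Shortest: 17.

17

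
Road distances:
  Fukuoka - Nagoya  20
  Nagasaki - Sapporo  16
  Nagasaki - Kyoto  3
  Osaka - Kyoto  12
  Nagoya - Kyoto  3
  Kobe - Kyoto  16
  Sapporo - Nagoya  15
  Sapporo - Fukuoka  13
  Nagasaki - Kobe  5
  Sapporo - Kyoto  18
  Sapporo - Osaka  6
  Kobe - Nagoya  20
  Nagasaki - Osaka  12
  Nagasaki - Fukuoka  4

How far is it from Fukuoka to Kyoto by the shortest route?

Comparing a few candidate routes:
Fukuoka→Nagoya→Kyoto: 20 + 3 = 23
Fukuoka→Nagasaki→Kyoto: 4 + 3 = 7
Fukuoka→Nagasaki→Kobe→Kyoto: 4 + 5 + 16 = 25
Fukuoka→Nagasaki→Osaka→Kyoto: 4 + 12 + 12 = 28
The minimum is 7.

7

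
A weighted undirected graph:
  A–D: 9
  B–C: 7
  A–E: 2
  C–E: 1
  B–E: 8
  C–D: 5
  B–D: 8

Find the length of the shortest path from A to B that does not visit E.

Candidate routes:
A → D → C → B: 9 + 5 + 7 = 21
A → D → B: 9 + 8 = 17
Shortest: 17.

17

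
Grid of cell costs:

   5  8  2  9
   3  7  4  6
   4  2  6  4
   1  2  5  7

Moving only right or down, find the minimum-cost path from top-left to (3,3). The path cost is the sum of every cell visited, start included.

One optimal route is (0,0) → (1,0) → (2,0) → (3,0) → (3,1) → (3,2) → (3,3).
Its cost is 5 + 3 + 4 + 1 + 2 + 5 + 7 = 27.

27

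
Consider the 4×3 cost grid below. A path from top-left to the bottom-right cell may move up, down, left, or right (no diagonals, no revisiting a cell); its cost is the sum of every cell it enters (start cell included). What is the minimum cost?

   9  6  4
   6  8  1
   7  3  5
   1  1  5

Take [0,0]→[1,0]→[2,0]→[3,0]→[3,1]→[3,2] for a total of 9 + 6 + 7 + 1 + 1 + 5 = 29.

29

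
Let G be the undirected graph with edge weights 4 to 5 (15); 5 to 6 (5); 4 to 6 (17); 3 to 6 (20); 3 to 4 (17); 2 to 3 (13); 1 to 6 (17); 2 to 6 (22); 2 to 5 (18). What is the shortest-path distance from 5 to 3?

Some routes from 5 to 3:
5 -> 6 -> 4 -> 3: 5 + 17 + 17 = 39
5 -> 2 -> 3: 18 + 13 = 31
5 -> 6 -> 2 -> 3: 5 + 22 + 13 = 40
5 -> 6 -> 3: 5 + 20 = 25
5 -> 4 -> 6 -> 3: 15 + 17 + 20 = 52
5 -> 4 -> 3: 15 + 17 = 32
Best route has total 25.

25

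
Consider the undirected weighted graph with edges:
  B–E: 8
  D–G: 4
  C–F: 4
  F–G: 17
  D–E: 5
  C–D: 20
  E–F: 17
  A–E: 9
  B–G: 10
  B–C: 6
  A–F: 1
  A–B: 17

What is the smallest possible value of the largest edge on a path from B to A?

Some routes from B to A:
B -> C -> F -> G -> D -> E -> A: max(6, 4, 17, 4, 5, 9) = 17
B -> C -> F -> A: max(6, 4, 1) = 6
B -> A: max(17) = 17
B -> C -> F -> E -> A: max(6, 4, 17, 9) = 17
B -> E -> A: max(8, 9) = 9
B -> G -> D -> E -> A: max(10, 4, 5, 9) = 10
Best route has worst link 6.

6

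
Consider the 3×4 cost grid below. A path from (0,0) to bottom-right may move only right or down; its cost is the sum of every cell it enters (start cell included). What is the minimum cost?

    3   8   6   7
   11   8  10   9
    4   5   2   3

Take [0,0] -> [1,0] -> [2,0] -> [2,1] -> [2,2] -> [2,3] for a total of 3 + 11 + 4 + 5 + 2 + 3 = 28.
For comparison, the top-then-right route costs 36.

28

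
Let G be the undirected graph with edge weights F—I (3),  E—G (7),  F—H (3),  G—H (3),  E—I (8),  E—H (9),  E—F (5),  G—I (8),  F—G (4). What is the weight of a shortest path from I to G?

A few of the I→G routes:
I→F→H→G: 3 + 3 + 3 = 9
I→G: 8
I→F→G: 3 + 4 = 7
Shortest: 7.

7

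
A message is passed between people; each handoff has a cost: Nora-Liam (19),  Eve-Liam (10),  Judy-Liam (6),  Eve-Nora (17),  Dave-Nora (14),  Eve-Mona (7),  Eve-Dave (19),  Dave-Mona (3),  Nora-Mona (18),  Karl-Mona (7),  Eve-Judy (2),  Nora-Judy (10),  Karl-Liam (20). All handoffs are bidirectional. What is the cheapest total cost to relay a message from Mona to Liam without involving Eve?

Candidate routes:
Mona→Karl→Liam: 7 + 20 = 27
Mona→Dave→Nora→Judy→Liam: 3 + 14 + 10 + 6 = 33
Mona→Nora→Judy→Liam: 18 + 10 + 6 = 34
Mona→Nora→Liam: 18 + 19 = 37
Mona→Dave→Nora→Liam: 3 + 14 + 19 = 36
Best route has total 27.

27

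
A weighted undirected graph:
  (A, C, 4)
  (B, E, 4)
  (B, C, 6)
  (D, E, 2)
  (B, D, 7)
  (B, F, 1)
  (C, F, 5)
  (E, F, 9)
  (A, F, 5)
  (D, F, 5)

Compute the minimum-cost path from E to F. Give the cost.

Checking several routes:
E -> F: 9
E -> D -> F: 2 + 5 = 7
E -> B -> C -> F: 4 + 6 + 5 = 15
E -> D -> B -> F: 2 + 7 + 1 = 10
E -> B -> D -> F: 4 + 7 + 5 = 16
E -> B -> F: 4 + 1 = 5
Best route has total 5.

5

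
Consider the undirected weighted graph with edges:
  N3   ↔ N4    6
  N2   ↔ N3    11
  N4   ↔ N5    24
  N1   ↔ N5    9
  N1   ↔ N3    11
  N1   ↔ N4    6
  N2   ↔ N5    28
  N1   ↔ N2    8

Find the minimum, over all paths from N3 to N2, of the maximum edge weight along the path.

Checking several routes:
N3 → N2: max(11) = 11
N3 → N1 → N2: max(11, 8) = 11
N3 → N4 → N1 → N2: max(6, 6, 8) = 8
Best route has worst link 8.

8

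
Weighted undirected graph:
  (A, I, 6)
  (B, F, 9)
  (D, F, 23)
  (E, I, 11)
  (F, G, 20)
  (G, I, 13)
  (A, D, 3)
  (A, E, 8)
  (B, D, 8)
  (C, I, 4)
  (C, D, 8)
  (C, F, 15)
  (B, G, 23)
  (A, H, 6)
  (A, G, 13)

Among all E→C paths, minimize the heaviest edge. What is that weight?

Comparing a few candidate routes:
E -> I -> A -> D -> C: max(11, 6, 3, 8) = 11
E -> A -> I -> C: max(8, 6, 4) = 8
E -> I -> C: max(11, 4) = 11
E -> A -> D -> C: max(8, 3, 8) = 8
Smallest bottleneck: 8.

8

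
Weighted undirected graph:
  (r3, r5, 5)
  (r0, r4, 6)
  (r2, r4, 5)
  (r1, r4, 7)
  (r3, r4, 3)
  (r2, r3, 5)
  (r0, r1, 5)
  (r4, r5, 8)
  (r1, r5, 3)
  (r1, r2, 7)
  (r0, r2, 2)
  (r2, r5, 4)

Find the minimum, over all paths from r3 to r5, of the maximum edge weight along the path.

Some routes from r3 to r5:
r3→r2→r5: max(5, 4) = 5
r3→r2→r0→r1→r5: max(5, 2, 5, 3) = 5
r3→r5: max(5) = 5
Smallest bottleneck: 5.

5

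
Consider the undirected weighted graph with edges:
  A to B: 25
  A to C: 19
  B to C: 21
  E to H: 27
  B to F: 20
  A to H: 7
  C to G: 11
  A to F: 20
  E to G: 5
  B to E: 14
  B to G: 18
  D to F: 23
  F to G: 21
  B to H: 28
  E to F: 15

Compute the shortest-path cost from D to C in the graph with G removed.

62

Checking several routes:
D → F → E → B → C: 23 + 15 + 14 + 21 = 73
D → F → E → H → A → C: 23 + 15 + 27 + 7 + 19 = 91
D → F → A → C: 23 + 20 + 19 = 62
D → F → B → A → C: 23 + 20 + 25 + 19 = 87
D → F → A → B → C: 23 + 20 + 25 + 21 = 89
D → F → B → C: 23 + 20 + 21 = 64
The minimum is 62.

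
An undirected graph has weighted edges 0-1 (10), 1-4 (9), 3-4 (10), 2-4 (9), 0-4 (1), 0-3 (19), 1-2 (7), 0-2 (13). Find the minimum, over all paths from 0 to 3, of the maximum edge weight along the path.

Paths from 0 to 3:
0→1→2→4→3: max(10, 7, 9, 10) = 10
0→3: max(19) = 19
0→4→3: max(1, 10) = 10
0→2→1→4→3: max(13, 7, 9, 10) = 13
0→1→4→3: max(10, 9, 10) = 10
0→2→4→3: max(13, 9, 10) = 13
Best route has worst link 10.

10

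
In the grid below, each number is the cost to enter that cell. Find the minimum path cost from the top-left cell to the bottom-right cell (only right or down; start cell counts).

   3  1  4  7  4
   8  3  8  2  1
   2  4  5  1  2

Best path: r0c0 -> r0c1 -> r1c1 -> r2c1 -> r2c2 -> r2c3 -> r2c4
Cost: 3 + 1 + 3 + 4 + 5 + 1 + 2 = 19
(Top row then right column would cost 22.)

19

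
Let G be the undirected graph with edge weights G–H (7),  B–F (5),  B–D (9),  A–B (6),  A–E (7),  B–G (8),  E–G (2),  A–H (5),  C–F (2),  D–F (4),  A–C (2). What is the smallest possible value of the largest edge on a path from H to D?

5

Checking several routes:
H-G-B-A-C-F-D: max(7, 8, 6, 2, 2, 4) = 8
H-A-B-F-D: max(5, 6, 5, 4) = 6
H-G-B-F-D: max(7, 8, 5, 4) = 8
H-G-E-A-C-F-D: max(7, 2, 7, 2, 2, 4) = 7
H-G-E-A-B-F-D: max(7, 2, 7, 6, 5, 4) = 7
H-A-C-F-D: max(5, 2, 2, 4) = 5
Best route has worst link 5.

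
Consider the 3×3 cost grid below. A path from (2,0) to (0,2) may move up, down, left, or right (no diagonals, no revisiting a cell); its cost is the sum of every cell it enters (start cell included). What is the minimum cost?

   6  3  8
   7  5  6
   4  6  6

Take r2c0 r2c1 r1c1 r0c1 r0c2 for a total of 4 + 6 + 5 + 3 + 8 = 26.

26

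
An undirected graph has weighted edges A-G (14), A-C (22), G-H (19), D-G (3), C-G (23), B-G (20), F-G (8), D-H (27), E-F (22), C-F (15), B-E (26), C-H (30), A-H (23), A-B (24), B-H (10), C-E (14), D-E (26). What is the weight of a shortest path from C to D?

26

Comparing a few candidate routes:
C - F - G - D: 15 + 8 + 3 = 26
C - A - G - D: 22 + 14 + 3 = 39
C - E - F - G - D: 14 + 22 + 8 + 3 = 47
C - E - D: 14 + 26 = 40
C - G - D: 23 + 3 = 26
Shortest: 26.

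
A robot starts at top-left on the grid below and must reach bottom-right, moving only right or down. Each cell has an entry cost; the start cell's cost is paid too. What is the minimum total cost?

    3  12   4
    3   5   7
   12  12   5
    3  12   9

32

Cheapest: [0,0] → [1,0] → [1,1] → [1,2] → [2,2] → [3,2]
  3 + 3 + 5 + 7 + 5 + 9 = 32
(Top row then right column would cost 40.)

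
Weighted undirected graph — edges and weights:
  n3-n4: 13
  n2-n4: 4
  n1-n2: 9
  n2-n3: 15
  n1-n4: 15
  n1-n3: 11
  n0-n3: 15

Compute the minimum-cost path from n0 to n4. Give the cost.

Candidate routes:
n0→n3→n2→n1→n4: 15 + 15 + 9 + 15 = 54
n0→n3→n2→n4: 15 + 15 + 4 = 34
n0→n3→n4: 15 + 13 = 28
n0→n3→n1→n2→n4: 15 + 11 + 9 + 4 = 39
n0→n3→n1→n4: 15 + 11 + 15 = 41
Shortest: 28.

28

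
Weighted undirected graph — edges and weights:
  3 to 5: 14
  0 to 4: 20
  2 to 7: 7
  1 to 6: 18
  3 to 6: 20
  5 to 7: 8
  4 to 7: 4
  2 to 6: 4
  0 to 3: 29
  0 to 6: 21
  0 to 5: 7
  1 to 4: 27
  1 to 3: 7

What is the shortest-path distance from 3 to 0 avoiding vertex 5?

29

Comparing a few candidate routes:
3 - 0: 29
3 - 1 - 6 - 0: 7 + 18 + 21 = 46
3 - 6 - 0: 20 + 21 = 41
Best route has total 29.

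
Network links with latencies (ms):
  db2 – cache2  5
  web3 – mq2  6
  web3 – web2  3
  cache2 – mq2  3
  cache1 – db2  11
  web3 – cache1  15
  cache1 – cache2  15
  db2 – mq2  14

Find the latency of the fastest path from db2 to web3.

Checking several routes:
db2 → cache2 → mq2 → web3: 5 + 3 + 6 = 14
db2 → cache1 → web3: 11 + 15 = 26
db2 → cache2 → cache1 → web3: 5 + 15 + 15 = 35
db2 → cache1 → cache2 → mq2 → web3: 11 + 15 + 3 + 6 = 35
db2 → mq2 → web3: 14 + 6 = 20
Shortest: 14 ms.

14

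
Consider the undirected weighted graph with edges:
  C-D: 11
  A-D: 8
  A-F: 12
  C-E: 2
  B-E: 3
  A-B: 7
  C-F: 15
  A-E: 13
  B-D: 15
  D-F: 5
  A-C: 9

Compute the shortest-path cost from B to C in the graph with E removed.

Some routes from B to C avoiding E:
B-D-C: 15 + 11 = 26
B-A-D-C: 7 + 8 + 11 = 26
B-D-A-C: 15 + 8 + 9 = 32
B-A-C: 7 + 9 = 16
The minimum is 16.

16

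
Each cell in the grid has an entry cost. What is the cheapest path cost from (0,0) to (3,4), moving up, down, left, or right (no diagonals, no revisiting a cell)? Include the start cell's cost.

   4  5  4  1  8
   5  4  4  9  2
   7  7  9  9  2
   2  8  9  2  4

30

Cheapest: (0,0)→(0,1)→(0,2)→(0,3)→(0,4)→(1,4)→(2,4)→(3,4)
  4 + 5 + 4 + 1 + 8 + 2 + 2 + 4 = 30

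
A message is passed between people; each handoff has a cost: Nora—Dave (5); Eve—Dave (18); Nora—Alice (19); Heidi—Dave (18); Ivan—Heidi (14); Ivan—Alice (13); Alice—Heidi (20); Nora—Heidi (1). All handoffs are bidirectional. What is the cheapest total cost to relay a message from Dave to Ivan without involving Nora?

Routes from Dave to Ivan avoiding Nora:
Dave -> Heidi -> Alice -> Ivan: 18 + 20 + 13 = 51
Dave -> Heidi -> Ivan: 18 + 14 = 32
The minimum is 32.

32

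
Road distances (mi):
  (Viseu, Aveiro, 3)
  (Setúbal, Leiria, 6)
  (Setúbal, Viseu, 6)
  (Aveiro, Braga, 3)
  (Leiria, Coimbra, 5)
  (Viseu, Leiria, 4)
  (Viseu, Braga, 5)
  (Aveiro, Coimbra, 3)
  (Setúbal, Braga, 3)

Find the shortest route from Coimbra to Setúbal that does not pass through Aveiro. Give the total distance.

11

Paths from Coimbra to Setúbal avoiding Aveiro:
Coimbra→Leiria→Setúbal: 5 + 6 = 11
Coimbra→Leiria→Viseu→Setúbal: 5 + 4 + 6 = 15
Coimbra→Leiria→Viseu→Braga→Setúbal: 5 + 4 + 5 + 3 = 17
Shortest: 11 mi.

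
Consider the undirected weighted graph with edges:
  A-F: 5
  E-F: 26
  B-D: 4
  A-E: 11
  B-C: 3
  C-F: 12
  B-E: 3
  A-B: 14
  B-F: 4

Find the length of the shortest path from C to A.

12

Checking several routes:
C → F → B → A: 12 + 4 + 14 = 30
C → B → F → A: 3 + 4 + 5 = 12
C → F → A: 12 + 5 = 17
C → B → E → A: 3 + 3 + 11 = 17
C → B → A: 3 + 14 = 17
C → F → B → E → A: 12 + 4 + 3 + 11 = 30
Best route has total 12.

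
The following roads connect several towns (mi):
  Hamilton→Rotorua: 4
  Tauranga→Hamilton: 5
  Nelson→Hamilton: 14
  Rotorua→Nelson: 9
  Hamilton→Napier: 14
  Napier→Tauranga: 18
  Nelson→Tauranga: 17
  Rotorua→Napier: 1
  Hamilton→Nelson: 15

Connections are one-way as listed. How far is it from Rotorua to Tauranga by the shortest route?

Routes from Rotorua to Tauranga:
Rotorua→Napier→Tauranga: 1 + 18 = 19
Rotorua→Nelson→Hamilton→Napier→Tauranga: 9 + 14 + 14 + 18 = 55
Rotorua→Nelson→Tauranga: 9 + 17 = 26
Shortest: 19 mi.

19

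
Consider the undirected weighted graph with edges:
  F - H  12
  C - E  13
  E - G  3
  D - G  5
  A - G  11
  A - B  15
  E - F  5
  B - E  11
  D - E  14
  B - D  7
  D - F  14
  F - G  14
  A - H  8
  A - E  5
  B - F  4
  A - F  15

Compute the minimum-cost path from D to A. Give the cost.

A few of the D→A routes:
D → G → A: 5 + 11 = 16
D → G → E → A: 5 + 3 + 5 = 13
D → B → F → E → A: 7 + 4 + 5 + 5 = 21
D → B → E → A: 7 + 11 + 5 = 23
D → E → A: 14 + 5 = 19
D → B → A: 7 + 15 = 22
Best route has total 13.

13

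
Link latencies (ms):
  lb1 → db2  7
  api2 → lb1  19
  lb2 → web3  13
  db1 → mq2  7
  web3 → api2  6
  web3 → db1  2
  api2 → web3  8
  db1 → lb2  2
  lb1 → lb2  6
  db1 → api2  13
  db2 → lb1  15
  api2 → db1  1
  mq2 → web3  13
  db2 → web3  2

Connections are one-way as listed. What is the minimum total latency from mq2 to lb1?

Candidate routes:
mq2-web3-db1-api2-lb1: 13 + 2 + 13 + 19 = 47
mq2-web3-api2-lb1: 13 + 6 + 19 = 38
Best route has total 38 ms.

38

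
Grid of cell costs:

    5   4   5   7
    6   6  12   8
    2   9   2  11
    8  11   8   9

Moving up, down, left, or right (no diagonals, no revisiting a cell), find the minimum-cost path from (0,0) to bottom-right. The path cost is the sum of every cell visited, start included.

41

One optimal route is r0c0→r1c0→r2c0→r2c1→r2c2→r3c2→r3c3.
Its cost is 5 + 6 + 2 + 9 + 2 + 8 + 9 = 41.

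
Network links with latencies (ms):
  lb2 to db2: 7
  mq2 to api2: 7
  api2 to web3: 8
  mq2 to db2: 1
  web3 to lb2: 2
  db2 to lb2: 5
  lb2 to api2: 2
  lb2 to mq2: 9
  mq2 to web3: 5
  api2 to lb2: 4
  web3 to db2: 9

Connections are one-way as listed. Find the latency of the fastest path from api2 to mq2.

13

Paths from api2 to mq2:
api2 -> web3 -> lb2 -> mq2: 8 + 2 + 9 = 19
api2 -> web3 -> db2 -> lb2 -> mq2: 8 + 9 + 5 + 9 = 31
api2 -> lb2 -> mq2: 4 + 9 = 13
Best route has total 13 ms.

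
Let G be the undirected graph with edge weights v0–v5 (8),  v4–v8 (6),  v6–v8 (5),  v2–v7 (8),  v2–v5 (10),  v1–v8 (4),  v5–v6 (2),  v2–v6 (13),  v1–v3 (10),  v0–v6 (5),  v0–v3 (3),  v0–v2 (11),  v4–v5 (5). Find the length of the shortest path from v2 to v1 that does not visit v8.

24

Candidate routes:
v2→v6→v5→v0→v3→v1: 13 + 2 + 8 + 3 + 10 = 36
v2→v5→v6→v0→v3→v1: 10 + 2 + 5 + 3 + 10 = 30
v2→v5→v0→v3→v1: 10 + 8 + 3 + 10 = 31
v2→v6→v0→v3→v1: 13 + 5 + 3 + 10 = 31
v2→v0→v3→v1: 11 + 3 + 10 = 24
Shortest: 24.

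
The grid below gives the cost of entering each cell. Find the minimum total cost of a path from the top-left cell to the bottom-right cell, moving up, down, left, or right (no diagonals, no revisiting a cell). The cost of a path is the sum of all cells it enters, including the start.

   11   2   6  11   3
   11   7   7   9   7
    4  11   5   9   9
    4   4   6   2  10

49

Path (0,0) -> (0,1) -> (0,2) -> (1,2) -> (2,2) -> (3,2) -> (3,3) -> (3,4): 11 + 2 + 6 + 7 + 5 + 6 + 2 + 10 = 49.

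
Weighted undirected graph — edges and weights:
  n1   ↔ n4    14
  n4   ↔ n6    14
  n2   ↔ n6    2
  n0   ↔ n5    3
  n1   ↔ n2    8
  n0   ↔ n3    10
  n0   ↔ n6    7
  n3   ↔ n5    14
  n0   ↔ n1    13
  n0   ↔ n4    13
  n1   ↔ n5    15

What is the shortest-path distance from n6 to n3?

Some routes from n6 to n3:
n6-n4-n0-n3: 14 + 13 + 10 = 37
n6-n2-n1-n0-n3: 2 + 8 + 13 + 10 = 33
n6-n2-n1-n5-n0-n3: 2 + 8 + 15 + 3 + 10 = 38
n6-n0-n3: 7 + 10 = 17
n6-n0-n5-n3: 7 + 3 + 14 = 24
Shortest: 17.

17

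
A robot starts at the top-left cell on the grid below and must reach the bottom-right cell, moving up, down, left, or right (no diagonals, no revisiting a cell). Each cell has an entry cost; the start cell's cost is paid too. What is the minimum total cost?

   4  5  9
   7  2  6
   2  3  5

Best path: [0,0] → [0,1] → [1,1] → [2,1] → [2,2]
Cost: 4 + 5 + 2 + 3 + 5 = 19

19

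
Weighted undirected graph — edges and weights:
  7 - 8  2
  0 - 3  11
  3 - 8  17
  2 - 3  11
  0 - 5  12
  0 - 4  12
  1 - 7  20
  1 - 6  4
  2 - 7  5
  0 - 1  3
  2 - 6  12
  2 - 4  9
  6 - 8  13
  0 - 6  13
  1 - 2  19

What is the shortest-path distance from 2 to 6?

12

Some routes from 2 to 6:
2 - 1 - 6: 19 + 4 = 23
2 - 7 - 8 - 6: 5 + 2 + 13 = 20
2 - 6: 12
2 - 4 - 0 - 1 - 6: 9 + 12 + 3 + 4 = 28
Best route has total 12.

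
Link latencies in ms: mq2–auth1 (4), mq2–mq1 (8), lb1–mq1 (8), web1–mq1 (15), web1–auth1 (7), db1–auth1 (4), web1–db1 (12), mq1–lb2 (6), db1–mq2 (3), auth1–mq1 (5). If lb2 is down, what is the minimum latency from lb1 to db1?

Comparing a few candidate routes:
lb1-mq1-auth1-mq2-db1: 8 + 5 + 4 + 3 = 20
lb1-mq1-mq2-db1: 8 + 8 + 3 = 19
lb1-mq1-mq2-auth1-db1: 8 + 8 + 4 + 4 = 24
lb1-mq1-auth1-web1-db1: 8 + 5 + 7 + 12 = 32
lb1-mq1-auth1-db1: 8 + 5 + 4 = 17
The minimum is 17 ms.

17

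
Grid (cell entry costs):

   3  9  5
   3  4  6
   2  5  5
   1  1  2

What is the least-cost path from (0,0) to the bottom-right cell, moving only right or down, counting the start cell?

Take r0c0 r1c0 r2c0 r3c0 r3c1 r3c2 for a total of 3 + 3 + 2 + 1 + 1 + 2 = 12.
(Top row then right column would cost 30.)

12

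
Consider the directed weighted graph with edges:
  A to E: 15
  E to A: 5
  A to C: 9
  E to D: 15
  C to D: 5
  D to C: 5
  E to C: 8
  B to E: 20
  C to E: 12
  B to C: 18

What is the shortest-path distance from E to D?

Routes from E to D:
E-A-C-D: 5 + 9 + 5 = 19
E-C-D: 8 + 5 = 13
E-D: 15
Shortest: 13.

13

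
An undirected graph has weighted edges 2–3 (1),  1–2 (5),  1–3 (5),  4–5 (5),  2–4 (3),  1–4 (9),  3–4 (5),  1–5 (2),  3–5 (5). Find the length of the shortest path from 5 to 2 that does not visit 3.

Routes from 5 to 2 avoiding 3:
5 - 1 - 4 - 2: 2 + 9 + 3 = 14
5 - 4 - 2: 5 + 3 = 8
5 - 1 - 2: 2 + 5 = 7
5 - 4 - 1 - 2: 5 + 9 + 5 = 19
Best route has total 7.

7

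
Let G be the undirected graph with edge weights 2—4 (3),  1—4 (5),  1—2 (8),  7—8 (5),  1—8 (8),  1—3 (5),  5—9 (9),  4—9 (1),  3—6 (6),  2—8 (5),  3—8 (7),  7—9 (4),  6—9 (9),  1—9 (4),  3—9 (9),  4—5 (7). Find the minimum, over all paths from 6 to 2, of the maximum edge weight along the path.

6

A few of the 6→2 routes:
6 - 3 - 1 - 9 - 7 - 8 - 2: max(6, 5, 4, 4, 5, 5) = 6
6 - 3 - 1 - 4 - 2: max(6, 5, 5, 3) = 6
6 - 3 - 1 - 4 - 9 - 7 - 8 - 2: max(6, 5, 5, 1, 4, 5, 5) = 6
6 - 3 - 1 - 9 - 4 - 2: max(6, 5, 4, 1, 3) = 6
The minimum achievable maximum is 6.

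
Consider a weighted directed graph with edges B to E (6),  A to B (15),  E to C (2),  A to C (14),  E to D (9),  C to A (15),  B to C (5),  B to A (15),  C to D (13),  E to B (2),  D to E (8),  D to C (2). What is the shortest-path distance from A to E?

21

Paths from A to E:
A-B-E: 15 + 6 = 21
A-C-D-E: 14 + 13 + 8 = 35
A-B-C-D-E: 15 + 5 + 13 + 8 = 41
Shortest: 21.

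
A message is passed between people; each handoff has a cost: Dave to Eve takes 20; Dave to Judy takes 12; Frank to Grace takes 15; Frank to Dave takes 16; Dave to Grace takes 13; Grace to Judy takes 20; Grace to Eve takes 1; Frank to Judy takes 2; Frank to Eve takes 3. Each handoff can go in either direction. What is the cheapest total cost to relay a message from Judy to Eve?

Some routes from Judy to Eve:
Judy → Grace → Eve: 20 + 1 = 21
Judy → Dave → Frank → Eve: 12 + 16 + 3 = 31
Judy → Frank → Grace → Eve: 2 + 15 + 1 = 18
Judy → Dave → Eve: 12 + 20 = 32
Judy → Dave → Grace → Eve: 12 + 13 + 1 = 26
Judy → Frank → Eve: 2 + 3 = 5
Best route has total 5.

5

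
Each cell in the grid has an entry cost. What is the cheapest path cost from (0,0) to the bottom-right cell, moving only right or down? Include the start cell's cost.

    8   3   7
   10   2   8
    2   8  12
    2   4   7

32

Path (0,0) -> (0,1) -> (1,1) -> (2,1) -> (3,1) -> (3,2): 8 + 3 + 2 + 8 + 4 + 7 = 32.
(Top row then right column would cost 45.)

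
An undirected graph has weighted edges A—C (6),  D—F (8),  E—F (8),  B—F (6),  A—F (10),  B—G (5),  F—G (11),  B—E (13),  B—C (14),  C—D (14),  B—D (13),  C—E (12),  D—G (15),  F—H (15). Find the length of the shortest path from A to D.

18

Checking several routes:
A - F - B - D: 10 + 6 + 13 = 29
A - C - B - D: 6 + 14 + 13 = 33
A - C - D: 6 + 14 = 20
A - F - D: 10 + 8 = 18
A - C - E - F - D: 6 + 12 + 8 + 8 = 34
Shortest: 18.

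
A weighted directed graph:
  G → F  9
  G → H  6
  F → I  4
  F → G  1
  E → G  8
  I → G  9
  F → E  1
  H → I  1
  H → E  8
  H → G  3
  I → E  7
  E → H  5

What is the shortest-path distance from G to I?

7

Candidate routes:
G → F → I: 9 + 4 = 13
G → F → E → H → I: 9 + 1 + 5 + 1 = 16
G → H → I: 6 + 1 = 7
Shortest: 7.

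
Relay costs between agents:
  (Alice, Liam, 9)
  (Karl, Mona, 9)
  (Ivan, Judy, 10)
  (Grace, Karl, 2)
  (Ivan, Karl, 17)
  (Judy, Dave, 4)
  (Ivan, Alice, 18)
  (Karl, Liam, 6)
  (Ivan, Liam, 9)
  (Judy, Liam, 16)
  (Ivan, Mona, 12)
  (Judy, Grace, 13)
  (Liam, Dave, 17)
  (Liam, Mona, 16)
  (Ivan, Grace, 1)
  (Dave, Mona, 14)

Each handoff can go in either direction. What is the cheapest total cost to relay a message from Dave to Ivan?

14

Comparing a few candidate routes:
Dave→Judy→Ivan: 4 + 10 = 14
Dave→Mona→Karl→Grace→Ivan: 14 + 9 + 2 + 1 = 26
Dave→Liam→Karl→Grace→Ivan: 17 + 6 + 2 + 1 = 26
Dave→Liam→Ivan: 17 + 9 = 26
Dave→Judy→Grace→Ivan: 4 + 13 + 1 = 18
The minimum is 14.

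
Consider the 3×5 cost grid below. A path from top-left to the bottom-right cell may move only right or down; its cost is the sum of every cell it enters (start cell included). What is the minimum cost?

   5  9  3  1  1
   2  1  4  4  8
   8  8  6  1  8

One optimal route is (0,0) → (1,0) → (1,1) → (1,2) → (1,3) → (2,3) → (2,4).
Its cost is 5 + 2 + 1 + 4 + 4 + 1 + 8 = 25.
(Top row then right column would cost 35.)

25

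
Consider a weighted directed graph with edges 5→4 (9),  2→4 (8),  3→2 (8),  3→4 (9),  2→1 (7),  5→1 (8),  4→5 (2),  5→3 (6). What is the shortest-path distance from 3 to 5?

Candidate routes:
3 - 4 - 5: 9 + 2 = 11
3 - 2 - 4 - 5: 8 + 8 + 2 = 18
Shortest: 11.

11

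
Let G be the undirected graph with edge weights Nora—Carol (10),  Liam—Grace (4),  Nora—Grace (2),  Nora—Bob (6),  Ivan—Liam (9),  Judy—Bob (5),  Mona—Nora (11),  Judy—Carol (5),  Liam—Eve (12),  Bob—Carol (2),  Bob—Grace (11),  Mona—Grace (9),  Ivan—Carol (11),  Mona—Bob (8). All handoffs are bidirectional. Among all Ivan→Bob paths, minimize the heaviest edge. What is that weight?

9

Some routes from Ivan to Bob:
Ivan - Liam - Grace - Mona - Bob: max(9, 4, 9, 8) = 9
Ivan - Carol - Bob: max(11, 2) = 11
Ivan - Liam - Grace - Nora - Carol - Bob: max(9, 4, 2, 10, 2) = 10
Ivan - Liam - Grace - Nora - Bob: max(9, 4, 2, 6) = 9
Ivan - Liam - Grace - Nora - Carol - Judy - Bob: max(9, 4, 2, 10, 5, 5) = 10
Best route has worst link 9.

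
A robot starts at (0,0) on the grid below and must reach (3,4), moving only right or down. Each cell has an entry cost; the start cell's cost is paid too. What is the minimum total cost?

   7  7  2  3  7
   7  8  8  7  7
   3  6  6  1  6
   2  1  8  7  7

Best path: r0c0 → r0c1 → r0c2 → r0c3 → r1c3 → r2c3 → r2c4 → r3c4
Cost: 7 + 7 + 2 + 3 + 7 + 1 + 6 + 7 = 40
For comparison, the top-then-right route costs 46.

40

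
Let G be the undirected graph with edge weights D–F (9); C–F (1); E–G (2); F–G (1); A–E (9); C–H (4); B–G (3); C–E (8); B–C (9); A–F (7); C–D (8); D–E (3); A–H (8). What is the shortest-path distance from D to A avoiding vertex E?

Candidate routes:
D → C → B → G → F → A: 8 + 9 + 3 + 1 + 7 = 28
D → C → H → A: 8 + 4 + 8 = 20
D → C → F → A: 8 + 1 + 7 = 16
D → F → A: 9 + 7 = 16
D → F → G → B → C → H → A: 9 + 1 + 3 + 9 + 4 + 8 = 34
D → F → C → H → A: 9 + 1 + 4 + 8 = 22
The minimum is 16.

16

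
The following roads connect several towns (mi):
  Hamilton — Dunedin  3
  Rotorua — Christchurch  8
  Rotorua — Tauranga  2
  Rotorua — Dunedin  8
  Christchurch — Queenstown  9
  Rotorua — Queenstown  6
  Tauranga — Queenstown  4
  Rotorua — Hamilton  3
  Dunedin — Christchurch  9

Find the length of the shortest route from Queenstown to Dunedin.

12

A few of the Queenstown→Dunedin routes:
Queenstown→Christchurch→Dunedin: 9 + 9 = 18
Queenstown→Tauranga→Rotorua→Dunedin: 4 + 2 + 8 = 14
Queenstown→Rotorua→Dunedin: 6 + 8 = 14
Queenstown→Tauranga→Rotorua→Christchurch→Dunedin: 4 + 2 + 8 + 9 = 23
Queenstown→Tauranga→Rotorua→Hamilton→Dunedin: 4 + 2 + 3 + 3 = 12
Queenstown→Rotorua→Hamilton→Dunedin: 6 + 3 + 3 = 12
The minimum is 12 mi.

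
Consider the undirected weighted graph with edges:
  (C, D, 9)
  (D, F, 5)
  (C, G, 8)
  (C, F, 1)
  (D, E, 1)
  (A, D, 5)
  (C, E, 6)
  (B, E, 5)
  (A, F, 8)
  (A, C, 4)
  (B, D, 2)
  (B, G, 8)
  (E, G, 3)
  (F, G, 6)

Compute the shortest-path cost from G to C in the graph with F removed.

8

A few of the G→C routes:
G -> C: 8
G -> E -> C: 3 + 6 = 9
G -> B -> D -> E -> C: 8 + 2 + 1 + 6 = 17
G -> E -> D -> A -> C: 3 + 1 + 5 + 4 = 13
G -> E -> D -> C: 3 + 1 + 9 = 13
Best route has total 8.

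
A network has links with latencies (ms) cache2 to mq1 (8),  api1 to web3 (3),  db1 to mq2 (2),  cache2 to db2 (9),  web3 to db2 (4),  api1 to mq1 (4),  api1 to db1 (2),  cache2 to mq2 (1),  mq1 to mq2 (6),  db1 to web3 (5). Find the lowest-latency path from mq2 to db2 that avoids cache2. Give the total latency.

Routes from mq2 to db2 avoiding cache2:
mq2-db1-web3-db2: 2 + 5 + 4 = 11
mq2-mq1-api1-db1-web3-db2: 6 + 4 + 2 + 5 + 4 = 21
mq2-db1-api1-web3-db2: 2 + 2 + 3 + 4 = 11
mq2-mq1-api1-web3-db2: 6 + 4 + 3 + 4 = 17
Shortest: 11 ms.

11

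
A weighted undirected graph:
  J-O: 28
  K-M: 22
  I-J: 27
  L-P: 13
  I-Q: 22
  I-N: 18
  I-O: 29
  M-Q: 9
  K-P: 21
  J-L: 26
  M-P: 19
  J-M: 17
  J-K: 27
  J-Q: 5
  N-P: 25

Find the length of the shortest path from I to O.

A few of the I→O routes:
I - N - P - M - Q - J - O: 18 + 25 + 19 + 9 + 5 + 28 = 104
I - Q - M - J - O: 22 + 9 + 17 + 28 = 76
I - N - P - M - J - O: 18 + 25 + 19 + 17 + 28 = 107
I - Q - J - O: 22 + 5 + 28 = 55
I - J - O: 27 + 28 = 55
I - O: 29
Best route has total 29.

29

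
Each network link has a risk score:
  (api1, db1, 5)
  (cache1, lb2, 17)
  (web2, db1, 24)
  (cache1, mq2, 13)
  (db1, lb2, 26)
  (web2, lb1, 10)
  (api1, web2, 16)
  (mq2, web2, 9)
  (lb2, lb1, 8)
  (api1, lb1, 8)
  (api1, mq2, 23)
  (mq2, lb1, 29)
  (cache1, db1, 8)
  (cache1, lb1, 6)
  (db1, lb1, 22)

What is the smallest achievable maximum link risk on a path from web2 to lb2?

10

Comparing a few candidate routes:
web2 - api1 - db1 - cache1 - lb1 - lb2: max(16, 5, 8, 6, 8) = 16
web2 - mq2 - cache1 - db1 - api1 - lb1 - lb2: max(9, 13, 8, 5, 8, 8) = 13
web2 - mq2 - cache1 - lb1 - lb2: max(9, 13, 6, 8) = 13
web2 - lb1 - lb2: max(10, 8) = 10
Best route has worst link 10.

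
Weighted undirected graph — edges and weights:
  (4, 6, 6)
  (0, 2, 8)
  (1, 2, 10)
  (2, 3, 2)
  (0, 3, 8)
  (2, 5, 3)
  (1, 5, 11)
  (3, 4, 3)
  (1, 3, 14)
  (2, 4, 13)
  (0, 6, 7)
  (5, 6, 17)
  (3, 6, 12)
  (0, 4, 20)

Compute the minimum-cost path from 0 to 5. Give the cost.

11

Comparing a few candidate routes:
0 -> 2 -> 5: 8 + 3 = 11
0 -> 3 -> 2 -> 5: 8 + 2 + 3 = 13
0 -> 6 -> 4 -> 3 -> 2 -> 5: 7 + 6 + 3 + 2 + 3 = 21
Shortest: 11.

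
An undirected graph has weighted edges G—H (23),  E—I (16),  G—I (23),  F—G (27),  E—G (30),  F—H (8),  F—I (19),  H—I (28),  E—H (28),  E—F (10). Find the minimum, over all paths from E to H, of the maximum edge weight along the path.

10

Checking several routes:
E → F → I → G → H: max(10, 19, 23, 23) = 23
E → F → G → H: max(10, 27, 23) = 27
E → I → F → H: max(16, 19, 8) = 19
E → I → G → H: max(16, 23, 23) = 23
E → F → H: max(10, 8) = 10
The minimum achievable maximum is 10.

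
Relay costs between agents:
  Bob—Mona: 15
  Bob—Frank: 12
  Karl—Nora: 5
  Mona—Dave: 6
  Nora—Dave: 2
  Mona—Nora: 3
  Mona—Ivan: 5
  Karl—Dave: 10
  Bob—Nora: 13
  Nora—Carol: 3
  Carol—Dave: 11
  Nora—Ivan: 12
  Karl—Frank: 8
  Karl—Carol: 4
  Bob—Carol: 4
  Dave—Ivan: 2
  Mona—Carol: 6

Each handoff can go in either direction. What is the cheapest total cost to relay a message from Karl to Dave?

Comparing a few candidate routes:
Karl-Carol-Nora-Dave: 4 + 3 + 2 = 9
Karl-Dave: 10
Karl-Nora-Dave: 5 + 2 = 7
Shortest: 7.

7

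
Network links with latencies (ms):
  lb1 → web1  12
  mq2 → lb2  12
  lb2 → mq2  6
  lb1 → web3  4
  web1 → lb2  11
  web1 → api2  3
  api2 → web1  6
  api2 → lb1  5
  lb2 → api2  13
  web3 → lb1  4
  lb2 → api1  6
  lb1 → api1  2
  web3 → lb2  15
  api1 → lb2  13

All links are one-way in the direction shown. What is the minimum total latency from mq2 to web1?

31

Paths from mq2 to web1:
mq2 -> lb2 -> api2 -> lb1 -> web1: 12 + 13 + 5 + 12 = 42
mq2 -> lb2 -> api2 -> web1: 12 + 13 + 6 = 31
Shortest: 31 ms.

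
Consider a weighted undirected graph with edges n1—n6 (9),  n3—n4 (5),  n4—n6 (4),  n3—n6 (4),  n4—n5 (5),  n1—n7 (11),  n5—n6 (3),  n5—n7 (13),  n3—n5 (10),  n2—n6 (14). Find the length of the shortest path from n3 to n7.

20

A few of the n3→n7 routes:
n3→n4→n5→n7: 5 + 5 + 13 = 23
n3→n6→n5→n7: 4 + 3 + 13 = 20
n3→n5→n7: 10 + 13 = 23
Shortest: 20.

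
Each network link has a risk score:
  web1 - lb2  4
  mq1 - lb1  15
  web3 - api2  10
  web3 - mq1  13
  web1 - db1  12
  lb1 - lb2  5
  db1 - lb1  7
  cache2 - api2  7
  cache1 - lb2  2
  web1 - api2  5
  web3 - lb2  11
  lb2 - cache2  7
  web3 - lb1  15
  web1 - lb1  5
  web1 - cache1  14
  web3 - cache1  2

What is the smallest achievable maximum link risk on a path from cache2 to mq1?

13

A few of the cache2→mq1 routes:
cache2 → lb2 → web1 → api2 → web3 → mq1: max(7, 4, 5, 10, 13) = 13
cache2 → lb2 → cache1 → web3 → mq1: max(7, 2, 2, 13) = 13
cache2 → lb2 → web3 → mq1: max(7, 11, 13) = 13
Smallest bottleneck: 13.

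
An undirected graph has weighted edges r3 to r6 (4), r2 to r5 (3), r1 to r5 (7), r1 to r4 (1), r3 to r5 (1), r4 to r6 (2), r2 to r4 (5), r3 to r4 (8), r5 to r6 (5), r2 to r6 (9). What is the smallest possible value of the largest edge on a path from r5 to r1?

Checking several routes:
r5→r6→r4→r1: max(5, 2, 1) = 5
r5→r6→r3→r4→r1: max(5, 4, 8, 1) = 8
r5→r1: max(7) = 7
r5→r2→r4→r1: max(3, 5, 1) = 5
r5→r3→r4→r1: max(1, 8, 1) = 8
r5→r3→r6→r4→r1: max(1, 4, 2, 1) = 4
Best route has worst link 4.

4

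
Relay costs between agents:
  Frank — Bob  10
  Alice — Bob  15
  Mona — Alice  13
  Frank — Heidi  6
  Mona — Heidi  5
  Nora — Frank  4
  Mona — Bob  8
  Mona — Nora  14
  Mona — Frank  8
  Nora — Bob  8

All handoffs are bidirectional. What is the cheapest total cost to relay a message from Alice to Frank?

Checking several routes:
Alice -> Bob -> Frank: 15 + 10 = 25
Alice -> Mona -> Frank: 13 + 8 = 21
Alice -> Mona -> Heidi -> Frank: 13 + 5 + 6 = 24
Best route has total 21.

21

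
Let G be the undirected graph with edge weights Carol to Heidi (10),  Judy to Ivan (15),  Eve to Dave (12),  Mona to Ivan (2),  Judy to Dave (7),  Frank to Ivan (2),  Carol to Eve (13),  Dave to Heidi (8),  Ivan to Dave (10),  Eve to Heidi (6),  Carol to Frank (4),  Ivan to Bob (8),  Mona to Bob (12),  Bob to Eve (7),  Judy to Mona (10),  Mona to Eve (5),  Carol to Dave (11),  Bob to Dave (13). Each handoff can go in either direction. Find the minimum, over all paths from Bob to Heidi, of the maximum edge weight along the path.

A few of the Bob→Heidi routes:
Bob - Eve - Mona - Ivan - Dave - Heidi: max(7, 5, 2, 10, 8) = 10
Bob - Ivan - Mona - Eve - Heidi: max(8, 2, 5, 6) = 8
Bob - Eve - Heidi: max(7, 6) = 7
Bob - Eve - Mona - Ivan - Frank - Carol - Heidi: max(7, 5, 2, 2, 4, 10) = 10
Smallest bottleneck: 7.

7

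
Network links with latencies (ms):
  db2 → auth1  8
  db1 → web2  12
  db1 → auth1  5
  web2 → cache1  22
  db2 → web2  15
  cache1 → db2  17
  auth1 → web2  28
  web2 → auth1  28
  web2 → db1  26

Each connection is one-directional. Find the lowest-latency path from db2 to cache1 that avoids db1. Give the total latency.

Candidate routes:
db2→auth1→web2→cache1: 8 + 28 + 22 = 58
db2→web2→cache1: 15 + 22 = 37
The minimum is 37 ms.

37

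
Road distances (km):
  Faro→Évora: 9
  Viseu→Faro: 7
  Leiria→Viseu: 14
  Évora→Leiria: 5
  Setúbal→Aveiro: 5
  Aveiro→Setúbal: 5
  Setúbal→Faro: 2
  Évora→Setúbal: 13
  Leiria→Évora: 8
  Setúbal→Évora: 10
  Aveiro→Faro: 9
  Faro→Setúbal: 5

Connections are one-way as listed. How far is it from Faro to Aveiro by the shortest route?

10

Candidate routes:
Faro-Évora-Setúbal-Aveiro: 9 + 13 + 5 = 27
Faro-Setúbal-Aveiro: 5 + 5 = 10
The minimum is 10 km.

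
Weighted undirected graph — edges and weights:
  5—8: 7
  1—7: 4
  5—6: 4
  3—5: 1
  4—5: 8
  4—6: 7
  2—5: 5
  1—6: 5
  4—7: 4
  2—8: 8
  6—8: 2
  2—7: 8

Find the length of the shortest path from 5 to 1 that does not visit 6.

16

Candidate routes:
5→4→7→1: 8 + 4 + 4 = 16
5→2→7→1: 5 + 8 + 4 = 17
5→8→2→7→1: 7 + 8 + 8 + 4 = 27
The minimum is 16.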